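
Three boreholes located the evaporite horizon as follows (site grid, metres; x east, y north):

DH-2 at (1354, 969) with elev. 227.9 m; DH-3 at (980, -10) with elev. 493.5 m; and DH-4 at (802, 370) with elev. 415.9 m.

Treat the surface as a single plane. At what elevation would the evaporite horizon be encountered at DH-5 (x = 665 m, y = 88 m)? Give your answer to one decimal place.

Two edge vectors: DH-2→DH-3 = (-374, -979, 265.6), DH-2→DH-4 = (-552, -599, 188).
Normal n = (DH-2→DH-3) × (DH-2→DH-4) = (-24957.6, -76299.2, -316382).
So ∂z/∂x = −n_x/n_z = −0.078884 and ∂z/∂y = −n_y/n_z = −0.241162.
Intercept c from DH-2: 227.9 + 106.81 + 233.69 = 568.40.
At (665, 88): z = −52.5 − 21.2 + 568.40 = 494.7 m.

494.7 m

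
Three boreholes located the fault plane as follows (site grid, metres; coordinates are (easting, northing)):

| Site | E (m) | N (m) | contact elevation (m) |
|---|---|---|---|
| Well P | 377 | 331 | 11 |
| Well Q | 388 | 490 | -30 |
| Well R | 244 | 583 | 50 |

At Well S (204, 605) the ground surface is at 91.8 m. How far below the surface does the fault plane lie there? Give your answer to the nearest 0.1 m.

18.8 m

Two edge vectors: Well P→Well Q = (11, 159, -41), Well P→Well R = (-133, 252, 39).
Normal n = (Well P→Well Q) × (Well P→Well R) = (16533, 5024, 23919).
So ∂z/∂E = −n_x/n_z = −0.69121 and ∂z/∂N = −n_y/n_z = −0.21004.
Intercept c from Well P: 11 + 260.59 + 69.52 = 341.11.
At (204, 605): z_contact = −141.01 − 127.08 + 341.11 = 73.03 m.
Depth below ground = 91.8 − 73.03 = 18.8 m.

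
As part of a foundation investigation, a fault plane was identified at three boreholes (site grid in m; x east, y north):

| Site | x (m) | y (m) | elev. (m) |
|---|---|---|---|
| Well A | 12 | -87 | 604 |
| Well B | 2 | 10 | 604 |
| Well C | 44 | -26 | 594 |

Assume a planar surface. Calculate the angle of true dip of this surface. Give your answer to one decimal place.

14.7°

Two edge vectors: Well A→Well B = (-10, 97, 0), Well A→Well C = (32, 61, -10).
Normal n = (Well A→Well B) × (Well A→Well C) = (-970, -100, -3714).
So ∂z/∂x = −n_x/n_z = −0.26117 and ∂z/∂y = −n_y/n_z = −0.02693.
Gradient magnitude |∇z| = √(a² + b²) = √(0.06821 + 0.00072) = 0.26256.
True dip = arctan(0.26256) = 14.7°, dipping toward E (azimuth ≈ 084°).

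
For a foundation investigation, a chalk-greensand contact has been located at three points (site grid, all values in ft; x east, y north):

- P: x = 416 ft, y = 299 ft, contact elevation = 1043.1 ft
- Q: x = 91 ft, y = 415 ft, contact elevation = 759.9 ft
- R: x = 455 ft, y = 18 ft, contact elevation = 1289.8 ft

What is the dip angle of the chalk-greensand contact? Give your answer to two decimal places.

Two edge vectors: P→Q = (-325, 116, -283.2), P→R = (39, -281, 246.7).
Normal n = (P→Q) × (P→R) = (-50962, 69132.7, 86801).
So ∂z/∂x = −n_x/n_z = 0.58711 and ∂z/∂y = −n_y/n_z = −0.79645.
Gradient magnitude |∇z| = √(a² + b²) = √(0.34470 + 0.63433) = 0.98946.
True dip = arctan(0.98946) = 44.70°, dipping toward NW (azimuth ≈ 324°).

44.70°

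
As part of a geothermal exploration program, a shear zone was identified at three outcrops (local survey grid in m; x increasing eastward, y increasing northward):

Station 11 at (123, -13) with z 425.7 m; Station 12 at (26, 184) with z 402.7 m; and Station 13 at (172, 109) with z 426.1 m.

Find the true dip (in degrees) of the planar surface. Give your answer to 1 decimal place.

Two edge vectors: Station 11→Station 12 = (-97, 197, -23), Station 11→Station 13 = (49, 122, 0.4).
Normal n = (Station 11→Station 12) × (Station 11→Station 13) = (2884.8, -1088.2, -21487).
So ∂z/∂x = −n_x/n_z = 0.13426 and ∂z/∂y = −n_y/n_z = −0.05064.
Gradient magnitude |∇z| = √(a² + b²) = √(0.01803 + 0.00256) = 0.14349.
True dip = arctan(0.14349) = 8.2°, dipping toward WNW (azimuth ≈ 291°).

8.2°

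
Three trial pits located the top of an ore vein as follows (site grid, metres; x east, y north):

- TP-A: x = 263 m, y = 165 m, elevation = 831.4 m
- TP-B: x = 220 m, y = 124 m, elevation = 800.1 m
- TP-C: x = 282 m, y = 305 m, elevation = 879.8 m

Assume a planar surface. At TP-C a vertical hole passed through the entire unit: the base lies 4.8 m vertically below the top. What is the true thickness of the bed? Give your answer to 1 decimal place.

4.2 m

Let the plane be z = a·x + b·y + c.
TP-B−TP-A: −43a − 41b = −31.3;  TP-C−TP-A: 19a + 140b = 48.4.
Solving gives a = 0.45747, b = 0.28363.
|∇z| = √(a²+b²) = 0.53826, so dip δ = arctan(0.53826) = 28.29°.
True thickness = vertical thickness × cos δ = 4.8 × cos 28.29° = 4.2 m.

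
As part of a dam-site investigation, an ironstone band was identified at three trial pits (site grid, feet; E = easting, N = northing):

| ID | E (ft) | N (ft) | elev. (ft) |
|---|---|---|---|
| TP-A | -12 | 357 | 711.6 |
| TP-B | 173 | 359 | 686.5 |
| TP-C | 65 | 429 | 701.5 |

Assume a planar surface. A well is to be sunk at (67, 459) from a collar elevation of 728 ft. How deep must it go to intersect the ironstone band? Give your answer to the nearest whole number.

27 ft

Let the plane be z = a·E + b·N + c.
TP-B−TP-A: 185a + 2b = −25.1;  TP-C−TP-A: 77a + 72b = −10.1.
Solving gives a = −0.13573, b = 0.00488.
Then c = 711.6 − a·-12 − b·357 = 708.23.
At (67, 459): z_contact = −9.1 + 2.2 + 708.23 = 701.4 ft.
Depth below ground = 728 − 701.4 = 27 ft.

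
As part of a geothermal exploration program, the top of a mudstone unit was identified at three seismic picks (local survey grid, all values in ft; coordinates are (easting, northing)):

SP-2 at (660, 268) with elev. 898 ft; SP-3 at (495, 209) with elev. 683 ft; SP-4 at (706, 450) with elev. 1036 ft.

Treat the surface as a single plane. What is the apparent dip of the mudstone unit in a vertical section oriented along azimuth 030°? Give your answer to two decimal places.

44.29°

Let the plane be z = a·E + b·N + c.
SP-3−SP-2: −165a − 59b = −215;  SP-4−SP-2: 46a + 182b = 138.
Solving gives a = 1.13443, b = 0.47152.
Unit vector along 030° is (sin 30°, cos 30°) = (0.5000, 0.8660).
Slope in that direction = a·(0.5000) + b·(0.8660) = 0.97556.
Apparent dip = arctan|0.97556| = 44.29° (true dip is 50.9°, so apparent ≤ true as expected).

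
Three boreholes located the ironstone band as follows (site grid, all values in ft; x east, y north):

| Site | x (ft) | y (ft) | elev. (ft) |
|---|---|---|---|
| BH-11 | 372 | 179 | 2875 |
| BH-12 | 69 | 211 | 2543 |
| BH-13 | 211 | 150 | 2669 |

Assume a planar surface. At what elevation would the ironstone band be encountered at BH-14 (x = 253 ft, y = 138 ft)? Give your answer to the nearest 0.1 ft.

2710.2 ft

Two edge vectors: BH-11→BH-12 = (-303, 32, -332), BH-11→BH-13 = (-161, -29, -206).
Normal n = (BH-11→BH-12) × (BH-11→BH-13) = (-16220, -8966, 13939).
So ∂z/∂x = −n_x/n_z = 1.16364 and ∂z/∂y = −n_y/n_z = 0.64323.
Intercept c from BH-11: 2875 − 432.87 − 115.14 = 2326.99.
At (253, 138): z = 294.4 + 88.8 + 2326.99 = 2710.2 ft.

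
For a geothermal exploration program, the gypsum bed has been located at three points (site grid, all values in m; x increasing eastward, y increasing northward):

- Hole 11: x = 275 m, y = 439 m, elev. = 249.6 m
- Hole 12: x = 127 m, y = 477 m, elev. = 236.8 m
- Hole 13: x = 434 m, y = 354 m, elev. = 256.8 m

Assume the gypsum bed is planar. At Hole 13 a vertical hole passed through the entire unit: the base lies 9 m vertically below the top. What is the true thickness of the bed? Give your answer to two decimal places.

8.84 m

Let the plane be z = a·x + b·y + c.
Hole 12−Hole 11: −148a + 38b = −12.8;  Hole 13−Hole 11: 159a − 85b = 7.2.
Solving gives a = 0.12456, b = 0.14830.
|∇z| = √(a²+b²) = 0.19367, so dip δ = arctan(0.19367) = 10.96°.
True thickness = vertical thickness × cos δ = 9 × cos 10.96° = 8.84 m.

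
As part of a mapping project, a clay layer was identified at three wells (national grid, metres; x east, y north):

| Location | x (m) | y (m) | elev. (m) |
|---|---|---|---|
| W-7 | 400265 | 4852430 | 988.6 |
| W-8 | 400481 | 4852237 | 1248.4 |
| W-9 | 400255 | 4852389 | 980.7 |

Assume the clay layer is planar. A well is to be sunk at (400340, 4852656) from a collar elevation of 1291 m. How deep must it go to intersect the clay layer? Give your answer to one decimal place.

236.4 m

Two edge vectors: W-7→W-8 = (216, -193, 259.8), W-7→W-9 = (-10, -41, -7.9).
Normal n = (W-7→W-8) × (W-7→W-9) = (12176.5, -891.6, -10786).
So ∂z/∂x = −n_x/n_z = 1.128917115 and ∂z/∂y = −n_y/n_z = −0.082662711.
Intercept c from W-7: 988.6 − 451866.01 + 401115.02 = −49762.39.
At (400340, 4852656): z_contact = 451950.68 − 401133.70 − 49762.39 = 1054.59 m.
Depth below ground = 1291 − 1054.59 = 236.4 m.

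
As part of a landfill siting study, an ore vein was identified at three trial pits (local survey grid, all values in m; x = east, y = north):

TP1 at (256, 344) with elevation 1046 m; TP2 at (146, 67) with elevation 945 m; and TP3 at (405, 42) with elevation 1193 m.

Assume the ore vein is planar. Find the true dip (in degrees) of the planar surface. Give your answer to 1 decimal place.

Two edge vectors: TP1→TP2 = (-110, -277, -101), TP1→TP3 = (149, -302, 147).
Normal n = (TP1→TP2) × (TP1→TP3) = (-71221, 1121, 74493).
So ∂z/∂x = −n_x/n_z = 0.95608 and ∂z/∂y = −n_y/n_z = −0.01505.
Gradient magnitude |∇z| = √(a² + b²) = √(0.91408 + 0.00023) = 0.95619.
True dip = arctan(0.95619) = 43.7°, dipping toward W (azimuth ≈ 271°).

43.7°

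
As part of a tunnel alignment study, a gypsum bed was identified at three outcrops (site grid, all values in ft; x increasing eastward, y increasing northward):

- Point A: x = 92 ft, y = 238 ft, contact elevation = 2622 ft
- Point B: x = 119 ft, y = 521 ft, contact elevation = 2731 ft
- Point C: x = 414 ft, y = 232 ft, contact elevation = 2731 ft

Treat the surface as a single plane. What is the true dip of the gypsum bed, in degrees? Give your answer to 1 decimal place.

Two edge vectors: Point A→Point B = (27, 283, 109), Point A→Point C = (322, -6, 109).
Normal n = (Point A→Point B) × (Point A→Point C) = (31501, 32155, -91288).
So ∂z/∂x = −n_x/n_z = 0.34507 and ∂z/∂y = −n_y/n_z = 0.35224.
Gradient magnitude |∇z| = √(a² + b²) = √(0.11908 + 0.12407) = 0.49310.
True dip = arctan(0.49310) = 26.2°, dipping toward SW (azimuth ≈ 224°).

26.2°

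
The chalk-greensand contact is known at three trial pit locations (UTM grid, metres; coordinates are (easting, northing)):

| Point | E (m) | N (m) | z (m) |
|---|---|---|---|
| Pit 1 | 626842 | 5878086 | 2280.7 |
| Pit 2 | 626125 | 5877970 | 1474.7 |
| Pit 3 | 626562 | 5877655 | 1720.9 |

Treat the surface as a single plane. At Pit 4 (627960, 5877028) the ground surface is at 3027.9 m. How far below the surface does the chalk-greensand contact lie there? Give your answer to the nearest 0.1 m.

277.5 m

Let the plane be z = a·E + b·N + c.
Pit 2−Pit 1: −717a − 116b = −806;  Pit 3−Pit 1: −280a − 431b = −559.8.
Solving gives a = 1.021342484, b = 0.635322748.
Then c = 2280.7 − a·626842 − b·5878086 = −4372421.42.
At (627960, 5877028): z_contact = 641362.23 + 3733809.58 − 4372421.42 = 2750.39 m.
Depth below ground = 3027.9 − 2750.39 = 277.5 m.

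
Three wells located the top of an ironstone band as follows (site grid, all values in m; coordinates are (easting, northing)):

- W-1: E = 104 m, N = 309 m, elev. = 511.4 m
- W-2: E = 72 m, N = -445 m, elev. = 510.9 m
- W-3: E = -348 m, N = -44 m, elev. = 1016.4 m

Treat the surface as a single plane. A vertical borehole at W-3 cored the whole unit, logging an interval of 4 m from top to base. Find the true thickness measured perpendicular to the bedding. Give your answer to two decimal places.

2.62 m

Two edge vectors: W-1→W-2 = (-32, -754, -0.5), W-1→W-3 = (-452, -353, 505).
Normal n = (W-1→W-2) × (W-1→W-3) = (-380946.5, 16386, -329512).
So ∂z/∂E = −n_x/n_z = −1.15609 and ∂z/∂N = −n_y/n_z = 0.04973.
|∇z| = √(a²+b²) = 1.15716, so dip δ = arctan(1.15716) = 49.17°.
True thickness = vertical thickness × cos δ = 4 × cos 49.17° = 2.62 m.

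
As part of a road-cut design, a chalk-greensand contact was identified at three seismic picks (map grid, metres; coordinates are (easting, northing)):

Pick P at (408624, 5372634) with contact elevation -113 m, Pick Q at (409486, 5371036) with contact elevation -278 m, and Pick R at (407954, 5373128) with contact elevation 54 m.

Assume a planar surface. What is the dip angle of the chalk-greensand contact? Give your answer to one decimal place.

16.3°

Two edge vectors: Pick P→Pick Q = (862, -1598, -165), Pick P→Pick R = (-670, 494, 167).
Normal n = (Pick P→Pick Q) × (Pick P→Pick R) = (-185356, -33404, -644832).
So ∂z/∂E = −n_x/n_z = −0.28745 and ∂z/∂N = −n_y/n_z = −0.05180.
Gradient magnitude |∇z| = √(a² + b²) = √(0.08263 + 0.00268) = 0.29208.
True dip = arctan(0.29208) = 16.3°, dipping toward E (azimuth ≈ 080°).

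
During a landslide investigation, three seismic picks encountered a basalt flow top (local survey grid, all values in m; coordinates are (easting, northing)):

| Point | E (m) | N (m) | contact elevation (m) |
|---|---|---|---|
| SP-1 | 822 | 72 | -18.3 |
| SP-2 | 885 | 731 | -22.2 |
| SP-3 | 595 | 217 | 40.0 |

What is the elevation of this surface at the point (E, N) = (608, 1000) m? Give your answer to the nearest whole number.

Two edge vectors: SP-1→SP-2 = (63, 659, -3.9), SP-1→SP-3 = (-227, 145, 58.3).
Normal n = (SP-1→SP-2) × (SP-1→SP-3) = (38985.2, -2787.6, 158728).
So ∂z/∂E = −n_x/n_z = −0.24561 and ∂z/∂N = −n_y/n_z = 0.01756.
Intercept c from SP-1: -18.3 + 201.89 − 1.26 = 182.33.
At (608, 1000): z = −149.3 + 17.6 + 182.33 = 50.6 m.

51 m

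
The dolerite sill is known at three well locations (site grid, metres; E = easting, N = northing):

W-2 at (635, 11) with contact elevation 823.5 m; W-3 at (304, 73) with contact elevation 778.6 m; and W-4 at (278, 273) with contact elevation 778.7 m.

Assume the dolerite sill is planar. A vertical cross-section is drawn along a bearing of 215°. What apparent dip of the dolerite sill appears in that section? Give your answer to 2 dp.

Let the plane be z = a·E + b·N + c.
W-3−W-2: −331a + 62b = −44.9;  W-4−W-2: −357a + 262b = −44.8.
Solving gives a = 0.13913, b = 0.01859.
Unit vector along 215° is (sin 215°, cos 215°) = (-0.5736, -0.8192).
Slope in that direction = a·(-0.5736) + b·(-0.8192) = −0.09503.
Apparent dip = arctan|0.09503| = 5.43° (true dip is 8.0°, so apparent ≤ true as expected).

5.43°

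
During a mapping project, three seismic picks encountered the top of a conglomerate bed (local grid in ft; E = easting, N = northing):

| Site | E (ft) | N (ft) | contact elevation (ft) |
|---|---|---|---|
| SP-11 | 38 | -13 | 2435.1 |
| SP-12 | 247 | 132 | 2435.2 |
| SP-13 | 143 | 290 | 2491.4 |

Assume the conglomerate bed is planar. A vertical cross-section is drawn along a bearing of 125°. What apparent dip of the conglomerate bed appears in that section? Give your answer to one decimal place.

15.6°

Two edge vectors: SP-11→SP-12 = (209, 145, 0.1), SP-11→SP-13 = (105, 303, 56.3).
Normal n = (SP-11→SP-12) × (SP-11→SP-13) = (8133.2, -11756.2, 48102).
So ∂z/∂E = −n_x/n_z = −0.16908 and ∂z/∂N = −n_y/n_z = 0.24440.
Unit vector along 125° is (sin 125°, cos 125°) = (0.8192, -0.5736).
Slope in that direction = a·(0.8192) + b·(-0.5736) = −0.27869.
Apparent dip = arctan|0.27869| = 15.6° (true dip is 16.6°, so apparent ≤ true as expected).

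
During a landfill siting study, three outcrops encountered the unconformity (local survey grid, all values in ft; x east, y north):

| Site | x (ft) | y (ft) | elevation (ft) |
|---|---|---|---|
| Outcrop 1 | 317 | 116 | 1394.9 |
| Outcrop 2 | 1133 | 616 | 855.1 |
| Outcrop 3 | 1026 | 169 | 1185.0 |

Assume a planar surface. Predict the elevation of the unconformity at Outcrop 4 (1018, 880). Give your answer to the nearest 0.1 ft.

Two edge vectors: Outcrop 1→Outcrop 2 = (816, 500, -539.8), Outcrop 1→Outcrop 3 = (709, 53, -209.9).
Normal n = (Outcrop 1→Outcrop 2) × (Outcrop 1→Outcrop 3) = (-76340.6, -211439.8, -311252).
So ∂z/∂x = −n_x/n_z = −0.245269 and ∂z/∂y = −n_y/n_z = −0.679320.
Intercept c from Outcrop 1: 1394.9 + 77.75 + 78.80 = 1551.45.
At (1018, 880): z = −249.7 − 597.8 + 1551.45 = 704.0 ft.

704.0 ft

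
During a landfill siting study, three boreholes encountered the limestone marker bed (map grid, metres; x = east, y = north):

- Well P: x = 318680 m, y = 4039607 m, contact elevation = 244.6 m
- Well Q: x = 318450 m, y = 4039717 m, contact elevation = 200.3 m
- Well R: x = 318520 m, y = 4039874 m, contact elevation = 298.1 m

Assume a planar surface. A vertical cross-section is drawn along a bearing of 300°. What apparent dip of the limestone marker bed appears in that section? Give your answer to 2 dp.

7.34°

Let the plane be z = a·x + b·y + c.
Well Q−Well P: −230a + 110b = −44.3;  Well R−Well P: −160a + 267b = 53.5.
Solving gives a = 0.40432, b = 0.44266.
Unit vector along 300° is (sin 300°, cos 300°) = (-0.8660, 0.5000).
Slope in that direction = a·(-0.8660) + b·(0.5000) = −0.12882.
Apparent dip = arctan|0.12882| = 7.34° (true dip is 30.9°, so apparent ≤ true as expected).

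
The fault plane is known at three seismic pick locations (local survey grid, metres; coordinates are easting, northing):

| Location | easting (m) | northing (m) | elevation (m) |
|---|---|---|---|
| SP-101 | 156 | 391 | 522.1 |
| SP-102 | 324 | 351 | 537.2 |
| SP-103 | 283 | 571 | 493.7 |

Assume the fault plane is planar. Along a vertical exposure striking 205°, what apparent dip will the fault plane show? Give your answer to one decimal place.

8.7°

Let the plane be z = a·easting + b·northing + c.
SP-102−SP-101: 168a − 40b = 15.1;  SP-103−SP-101: 127a + 180b = −28.4.
Solving gives a = 0.04479, b = −0.18938.
Unit vector along 205° is (sin 205°, cos 205°) = (-0.4226, -0.9063).
Slope in that direction = a·(-0.4226) + b·(-0.9063) = 0.15271.
Apparent dip = arctan|0.15271| = 8.7° (true dip is 11.0°, so apparent ≤ true as expected).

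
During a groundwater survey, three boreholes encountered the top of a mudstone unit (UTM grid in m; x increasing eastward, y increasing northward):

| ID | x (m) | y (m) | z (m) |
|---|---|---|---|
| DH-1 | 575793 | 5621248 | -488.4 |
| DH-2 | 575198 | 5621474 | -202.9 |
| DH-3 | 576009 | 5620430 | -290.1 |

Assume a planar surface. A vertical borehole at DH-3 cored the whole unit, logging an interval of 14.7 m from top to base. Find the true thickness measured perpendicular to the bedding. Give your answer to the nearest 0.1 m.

11.7 m

Two edge vectors: DH-1→DH-2 = (-595, 226, 285.5), DH-1→DH-3 = (216, -818, 198.3).
Normal n = (DH-1→DH-2) × (DH-1→DH-3) = (278354.8, 179656.5, 437894).
So ∂z/∂x = −n_x/n_z = −0.63567 and ∂z/∂y = −n_y/n_z = −0.41027.
|∇z| = √(a²+b²) = 0.75657, so dip δ = arctan(0.75657) = 37.11°.
True thickness = vertical thickness × cos δ = 14.7 × cos 37.11° = 11.7 m.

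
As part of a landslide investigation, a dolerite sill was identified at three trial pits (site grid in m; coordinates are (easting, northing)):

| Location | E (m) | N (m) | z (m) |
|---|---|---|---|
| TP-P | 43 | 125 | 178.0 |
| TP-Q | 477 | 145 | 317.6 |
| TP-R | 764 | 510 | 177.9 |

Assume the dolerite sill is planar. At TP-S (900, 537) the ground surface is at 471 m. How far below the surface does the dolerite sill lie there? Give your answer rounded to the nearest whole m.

263 m

Let the plane be z = a·E + b·N + c.
TP-Q−TP-P: 434a + 20b = 139.6;  TP-R−TP-P: 721a + 385b = −0.1.
Solving gives a = 0.35205, b = −0.65956.
Then c = 178 − a·43 − b·125 = 245.31.
At (900, 537): z_contact = 316.8 − 354.2 + 245.31 = 208.0 m.
Depth below ground = 471 − 208.0 = 263 m.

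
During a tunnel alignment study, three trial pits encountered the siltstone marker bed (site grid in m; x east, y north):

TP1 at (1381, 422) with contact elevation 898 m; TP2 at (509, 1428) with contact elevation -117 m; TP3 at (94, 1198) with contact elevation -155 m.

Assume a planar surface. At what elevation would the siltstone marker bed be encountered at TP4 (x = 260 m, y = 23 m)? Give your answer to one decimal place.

655.8 m

Two edge vectors: TP1→TP2 = (-872, 1006, -1015), TP1→TP3 = (-1287, 776, -1053).
Normal n = (TP1→TP2) × (TP1→TP3) = (-271678, 388089, 618050).
So ∂z/∂x = −n_x/n_z = 0.439573 and ∂z/∂y = −n_y/n_z = −0.627925.
Intercept c from TP1: 898 − 607.05 + 264.98 = 555.93.
At (260, 23): z = 114.3 − 14.4 + 555.93 = 655.8 m.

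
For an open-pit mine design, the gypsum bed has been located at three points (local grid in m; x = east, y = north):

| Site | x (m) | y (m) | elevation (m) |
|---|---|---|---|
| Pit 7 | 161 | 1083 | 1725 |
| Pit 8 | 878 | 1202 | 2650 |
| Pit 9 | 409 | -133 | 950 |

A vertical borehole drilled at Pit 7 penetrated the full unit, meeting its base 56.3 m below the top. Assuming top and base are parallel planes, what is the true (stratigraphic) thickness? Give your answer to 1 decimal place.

Two edge vectors: Pit 7→Pit 8 = (717, 119, 925), Pit 7→Pit 9 = (248, -1216, -775).
Normal n = (Pit 7→Pit 8) × (Pit 7→Pit 9) = (1032575, 785075, -901384).
So ∂z/∂x = −n_x/n_z = 1.14554 and ∂z/∂y = −n_y/n_z = 0.87097.
|∇z| = √(a²+b²) = 1.43905, so dip δ = arctan(1.43905) = 55.20°.
True thickness = vertical thickness × cos δ = 56.3 × cos 55.20° = 32.1 m.

32.1 m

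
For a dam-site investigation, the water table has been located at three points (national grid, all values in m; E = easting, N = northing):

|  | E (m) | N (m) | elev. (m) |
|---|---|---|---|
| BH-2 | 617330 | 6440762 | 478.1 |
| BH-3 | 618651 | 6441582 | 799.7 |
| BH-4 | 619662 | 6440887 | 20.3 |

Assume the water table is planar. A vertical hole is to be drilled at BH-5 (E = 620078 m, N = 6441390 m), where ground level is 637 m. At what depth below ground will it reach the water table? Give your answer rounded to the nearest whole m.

Let the plane be z = a·E + b·N + c.
BH-3−BH-2: 1321a + 820b = 321.6;  BH-4−BH-2: 2332a + 125b = −457.8.
Solving gives a = −0.23787558, b = 0.77540689.
Then c = 478.1 − a·617330 − b·6440762 = −4846885.37.
At (620078, 6441390): z_contact = −147501.4 + 4994698.2 − 4846885.37 = 311.4 m.
Depth below ground = 637 − 311.4 = 326 m.

326 m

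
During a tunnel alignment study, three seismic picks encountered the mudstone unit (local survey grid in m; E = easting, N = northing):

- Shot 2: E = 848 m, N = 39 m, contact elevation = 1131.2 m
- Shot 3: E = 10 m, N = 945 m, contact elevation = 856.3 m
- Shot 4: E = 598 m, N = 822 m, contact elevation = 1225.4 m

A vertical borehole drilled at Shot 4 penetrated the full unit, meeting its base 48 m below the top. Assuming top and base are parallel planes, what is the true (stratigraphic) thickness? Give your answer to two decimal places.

37.86 m

Two edge vectors: Shot 2→Shot 3 = (-838, 906, -274.9), Shot 2→Shot 4 = (-250, 783, 94.2).
Normal n = (Shot 2→Shot 3) × (Shot 2→Shot 4) = (300591.9, 147664.6, -429654).
So ∂z/∂E = −n_x/n_z = 0.69961 and ∂z/∂N = −n_y/n_z = 0.34368.
|∇z| = √(a²+b²) = 0.77947, so dip δ = arctan(0.77947) = 37.94°.
True thickness = vertical thickness × cos δ = 48 × cos 37.94° = 37.86 m.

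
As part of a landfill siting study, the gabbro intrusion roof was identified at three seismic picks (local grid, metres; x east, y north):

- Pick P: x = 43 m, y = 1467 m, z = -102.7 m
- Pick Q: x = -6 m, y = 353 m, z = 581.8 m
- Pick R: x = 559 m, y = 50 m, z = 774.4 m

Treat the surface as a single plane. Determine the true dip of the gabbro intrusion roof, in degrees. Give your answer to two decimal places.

31.59°

Two edge vectors: Pick P→Pick Q = (-49, -1114, 684.5), Pick P→Pick R = (516, -1417, 877.1).
Normal n = (Pick P→Pick Q) × (Pick P→Pick R) = (-7152.9, 396179.9, 644257).
So ∂z/∂x = −n_x/n_z = 0.01110 and ∂z/∂y = −n_y/n_z = −0.61494.
Gradient magnitude |∇z| = √(a² + b²) = √(0.00012 + 0.37815) = 0.61504.
True dip = arctan(0.61504) = 31.59°, dipping toward N (azimuth ≈ 359°).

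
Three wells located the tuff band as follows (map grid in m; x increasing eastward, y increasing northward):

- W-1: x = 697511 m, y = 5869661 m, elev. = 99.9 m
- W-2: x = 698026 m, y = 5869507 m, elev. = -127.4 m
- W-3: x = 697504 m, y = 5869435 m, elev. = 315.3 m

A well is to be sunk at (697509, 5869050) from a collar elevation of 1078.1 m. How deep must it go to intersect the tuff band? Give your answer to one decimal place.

Let the plane be z = a·x + b·y + c.
W-2−W-1: 515a − 154b = −227.3;  W-3−W-1: −7a − 226b = 215.4.
Solving gives a = −0.719697279, b = −0.930805836.
Then c = 99.9 − a·697511 − b·5869661 = 5965611.39.
At (697509, 5869050): z_contact = −501995.33 − 5462945.99 + 5965611.39 = 670.06 m.
Depth below ground = 1078.1 − 670.06 = 408.0 m.

408.0 m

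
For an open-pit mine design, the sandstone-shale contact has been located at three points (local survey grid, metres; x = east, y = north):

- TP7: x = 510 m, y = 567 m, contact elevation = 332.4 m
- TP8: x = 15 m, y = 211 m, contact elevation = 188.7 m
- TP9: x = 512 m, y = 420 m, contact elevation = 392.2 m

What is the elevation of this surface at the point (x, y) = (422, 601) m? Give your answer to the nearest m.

268 m

Two edge vectors: TP7→TP8 = (-495, -356, -143.7), TP7→TP9 = (2, -147, 59.8).
Normal n = (TP7→TP8) × (TP7→TP9) = (-42412.7, 29313.6, 73477).
So ∂z/∂x = −n_x/n_z = 0.57722 and ∂z/∂y = −n_y/n_z = −0.39895.
Intercept c from TP7: 332.4 − 294.38 + 226.20 = 264.22.
At (422, 601): z = 243.6 − 239.8 + 264.22 = 268.0 m.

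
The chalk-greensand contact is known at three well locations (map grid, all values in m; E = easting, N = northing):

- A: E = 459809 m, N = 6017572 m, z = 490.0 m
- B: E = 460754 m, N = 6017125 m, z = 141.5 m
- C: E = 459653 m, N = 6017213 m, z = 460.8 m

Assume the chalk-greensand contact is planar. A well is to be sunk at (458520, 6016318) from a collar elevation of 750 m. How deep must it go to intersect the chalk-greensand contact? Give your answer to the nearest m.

158 m

Let the plane be z = a·E + b·N + c.
B−A: 945a − 447b = −348.5;  C−A: −156a − 359b = −29.2.
Solving gives a = −0.27399184, b = 0.20039757.
Then c = 490 − a·459809 − b·6017572 = −1079432.88.
At (458520, 6016318): z_contact = −125630.7 + 1205655.5 − 1079432.88 = 591.9 m.
Depth below ground = 750 − 591.9 = 158 m.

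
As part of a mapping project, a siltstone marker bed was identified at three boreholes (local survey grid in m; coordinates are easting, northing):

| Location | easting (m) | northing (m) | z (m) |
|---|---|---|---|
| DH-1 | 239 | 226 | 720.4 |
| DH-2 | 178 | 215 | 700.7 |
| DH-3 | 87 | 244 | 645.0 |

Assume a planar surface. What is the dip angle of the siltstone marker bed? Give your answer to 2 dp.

Two edge vectors: DH-1→DH-2 = (-61, -11, -19.7), DH-1→DH-3 = (-152, 18, -75.4).
Normal n = (DH-1→DH-2) × (DH-1→DH-3) = (1184, -1605, -2770).
So ∂z/∂easting = −n_x/n_z = 0.42744 and ∂z/∂northing = −n_y/n_z = −0.57942.
Gradient magnitude |∇z| = √(a² + b²) = √(0.18270 + 0.33573) = 0.72002.
True dip = arctan(0.72002) = 35.75°, dipping toward NW (azimuth ≈ 324°).

35.75°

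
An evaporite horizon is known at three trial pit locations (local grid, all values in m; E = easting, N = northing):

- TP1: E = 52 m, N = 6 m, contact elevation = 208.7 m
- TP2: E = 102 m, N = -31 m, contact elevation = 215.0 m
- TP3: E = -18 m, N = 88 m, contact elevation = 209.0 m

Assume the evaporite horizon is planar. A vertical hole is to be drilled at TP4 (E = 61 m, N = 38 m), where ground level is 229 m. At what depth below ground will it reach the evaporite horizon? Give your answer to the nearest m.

Let the plane be z = a·E + b·N + c.
TP2−TP1: 50a − 37b = 6.3;  TP3−TP1: −70a + 82b = 0.3.
Solving gives a = 0.34947, b = 0.30199.
Then c = 208.7 − a·52 − b·6 = 188.72.
At (61, 38): z_contact = 21.3 + 11.5 + 188.72 = 221.5 m.
Depth below ground = 229 − 221.5 = 7 m.

7 m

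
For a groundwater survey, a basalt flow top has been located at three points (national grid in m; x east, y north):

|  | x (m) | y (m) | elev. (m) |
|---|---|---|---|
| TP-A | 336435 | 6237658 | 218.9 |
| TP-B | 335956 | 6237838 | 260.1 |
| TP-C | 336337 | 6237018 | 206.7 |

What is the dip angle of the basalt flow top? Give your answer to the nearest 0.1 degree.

4.6°

Two edge vectors: TP-A→TP-B = (-479, 180, 41.2), TP-A→TP-C = (-98, -640, -12.2).
Normal n = (TP-A→TP-B) × (TP-A→TP-C) = (24172, -9881.4, 324200).
So ∂z/∂x = −n_x/n_z = −0.07456 and ∂z/∂y = −n_y/n_z = 0.03048.
Gradient magnitude |∇z| = √(a² + b²) = √(0.00556 + 0.00093) = 0.08055.
True dip = arctan(0.08055) = 4.6°, dipping toward ESE (azimuth ≈ 112°).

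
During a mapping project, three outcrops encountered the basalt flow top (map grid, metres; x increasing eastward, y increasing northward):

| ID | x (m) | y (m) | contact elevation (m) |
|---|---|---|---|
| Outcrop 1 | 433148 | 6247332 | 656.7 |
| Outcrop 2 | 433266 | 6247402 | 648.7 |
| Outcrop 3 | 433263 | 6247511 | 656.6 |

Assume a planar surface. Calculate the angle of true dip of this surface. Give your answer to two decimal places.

Let the plane be z = a·x + b·y + c.
Outcrop 2−Outcrop 1: 118a + 70b = −8;  Outcrop 3−Outcrop 1: 115a + 179b = −0.1.
Solving gives a = −0.10901, b = 0.06948.
Gradient magnitude |∇z| = √(a² + b²) = √(0.01188 + 0.00483) = 0.12927.
True dip = arctan(0.12927) = 7.37°, dipping toward ESE (azimuth ≈ 123°).

7.37°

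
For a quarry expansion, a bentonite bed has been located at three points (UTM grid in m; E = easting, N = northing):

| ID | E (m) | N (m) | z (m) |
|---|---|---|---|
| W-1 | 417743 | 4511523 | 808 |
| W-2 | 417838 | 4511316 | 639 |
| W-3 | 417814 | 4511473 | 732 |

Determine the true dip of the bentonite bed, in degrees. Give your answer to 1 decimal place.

Two edge vectors: W-1→W-2 = (95, -207, -169), W-1→W-3 = (71, -50, -76).
Normal n = (W-1→W-2) × (W-1→W-3) = (7282, -4779, 9947).
So ∂z/∂E = −n_x/n_z = −0.73208 and ∂z/∂N = −n_y/n_z = 0.48045.
Gradient magnitude |∇z| = √(a² + b²) = √(0.53594 + 0.23083) = 0.87565.
True dip = arctan(0.87565) = 41.2°, dipping toward ESE (azimuth ≈ 123°).

41.2°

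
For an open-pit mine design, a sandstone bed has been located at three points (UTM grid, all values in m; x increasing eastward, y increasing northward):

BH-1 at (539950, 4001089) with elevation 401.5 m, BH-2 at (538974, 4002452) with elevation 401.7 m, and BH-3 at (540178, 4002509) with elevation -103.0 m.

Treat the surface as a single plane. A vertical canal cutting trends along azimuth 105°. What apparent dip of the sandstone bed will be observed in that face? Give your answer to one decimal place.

Let the plane be z = a·x + b·y + c.
BH-2−BH-1: −976a + 1363b = 0.2;  BH-3−BH-1: 228a + 1420b = −504.5.
Solving gives a = −0.40545, b = −0.29018.
Unit vector along 105° is (sin 105°, cos 105°) = (0.9659, -0.2588).
Slope in that direction = a·(0.9659) + b·(-0.2588) = −0.31653.
Apparent dip = arctan|0.31653| = 17.6° (true dip is 26.5°, so apparent ≤ true as expected).

17.6°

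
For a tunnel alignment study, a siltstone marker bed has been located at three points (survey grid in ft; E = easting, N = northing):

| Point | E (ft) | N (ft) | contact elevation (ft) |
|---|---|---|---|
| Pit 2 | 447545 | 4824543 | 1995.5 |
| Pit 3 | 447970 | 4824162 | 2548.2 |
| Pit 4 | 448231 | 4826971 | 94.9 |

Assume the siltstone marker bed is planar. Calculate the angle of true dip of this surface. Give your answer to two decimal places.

Let the plane be z = a·E + b·N + c.
Pit 3−Pit 2: 425a − 381b = 552.7;  Pit 4−Pit 2: 686a + 2428b = −1900.6.
Solving gives a = 0.47773, b = −0.91776.
Gradient magnitude |∇z| = √(a² + b²) = √(0.22822 + 0.84228) = 1.03465.
True dip = arctan(1.03465) = 45.98°, dipping toward NNW (azimuth ≈ 333°).

45.98°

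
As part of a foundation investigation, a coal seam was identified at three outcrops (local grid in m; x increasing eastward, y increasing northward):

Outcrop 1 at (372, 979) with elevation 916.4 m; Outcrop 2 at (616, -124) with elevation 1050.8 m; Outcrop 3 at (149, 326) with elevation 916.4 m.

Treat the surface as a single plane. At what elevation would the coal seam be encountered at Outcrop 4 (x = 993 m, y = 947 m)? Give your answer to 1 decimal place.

1053.2 m

Two edge vectors: Outcrop 1→Outcrop 2 = (244, -1103, 134.4), Outcrop 1→Outcrop 3 = (-223, -653, 0).
Normal n = (Outcrop 1→Outcrop 2) × (Outcrop 1→Outcrop 3) = (87763.2, -29971.2, -405301).
So ∂z/∂x = −n_x/n_z = 0.21654 and ∂z/∂y = −n_y/n_z = −0.07395.
Intercept c from Outcrop 1: 916.4 − 80.55 + 72.40 = 908.24.
At (993, 947): z = 215.0 − 70.0 + 908.24 = 1053.2 m.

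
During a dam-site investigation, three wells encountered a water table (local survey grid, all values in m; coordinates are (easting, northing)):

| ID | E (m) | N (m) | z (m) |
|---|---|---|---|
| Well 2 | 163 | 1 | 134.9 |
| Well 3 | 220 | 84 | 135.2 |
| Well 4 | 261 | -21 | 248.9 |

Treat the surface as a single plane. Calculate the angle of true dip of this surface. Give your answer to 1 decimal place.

Let the plane be z = a·E + b·N + c.
Well 3−Well 2: 57a + 83b = 0.3;  Well 4−Well 2: 98a − 22b = 114.
Solving gives a = 1.00859, b = −0.68903.
Gradient magnitude |∇z| = √(a² + b²) = √(1.01724 + 0.47476) = 1.22148.
True dip = arctan(1.22148) = 50.7°, dipping toward NW (azimuth ≈ 304°).

50.7°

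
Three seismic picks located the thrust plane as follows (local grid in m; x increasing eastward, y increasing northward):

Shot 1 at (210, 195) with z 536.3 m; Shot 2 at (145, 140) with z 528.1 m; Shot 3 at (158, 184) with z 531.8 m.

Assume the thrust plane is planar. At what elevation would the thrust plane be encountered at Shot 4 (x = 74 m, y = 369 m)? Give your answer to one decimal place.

537.2 m

Let the plane be z = a·x + b·y + c.
Shot 2−Shot 1: −65a − 55b = −8.2;  Shot 3−Shot 1: −52a − 11b = −4.5.
Solving gives a = 0.07333, b = 0.06242.
Then c = 536.3 − a·210 − b·195 = 508.73.
At (74, 369): z = 5.4 + 23.0 + 508.73 = 537.2 m.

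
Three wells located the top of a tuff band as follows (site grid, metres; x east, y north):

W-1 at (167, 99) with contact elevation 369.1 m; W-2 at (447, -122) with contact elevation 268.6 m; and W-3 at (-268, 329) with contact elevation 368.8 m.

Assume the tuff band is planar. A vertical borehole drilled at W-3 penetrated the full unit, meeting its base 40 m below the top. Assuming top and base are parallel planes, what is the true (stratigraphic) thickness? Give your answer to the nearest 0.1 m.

21.6 m

Two edge vectors: W-1→W-2 = (280, -221, -100.5), W-1→W-3 = (-435, 230, -0.3).
Normal n = (W-1→W-2) × (W-1→W-3) = (23181.3, 43801.5, -31735).
So ∂z/∂x = −n_x/n_z = 0.73046 and ∂z/∂y = −n_y/n_z = 1.38023.
|∇z| = √(a²+b²) = 1.56160, so dip δ = arctan(1.56160) = 57.37°.
True thickness = vertical thickness × cos δ = 40 × cos 57.37° = 21.6 m.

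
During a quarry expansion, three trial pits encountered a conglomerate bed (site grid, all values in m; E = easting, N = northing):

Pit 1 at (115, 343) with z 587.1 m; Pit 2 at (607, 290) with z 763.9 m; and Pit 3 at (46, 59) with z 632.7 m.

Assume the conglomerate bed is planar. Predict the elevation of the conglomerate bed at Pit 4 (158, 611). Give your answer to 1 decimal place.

Two edge vectors: Pit 1→Pit 2 = (492, -53, 176.8), Pit 1→Pit 3 = (-69, -284, 45.6).
Normal n = (Pit 1→Pit 2) × (Pit 1→Pit 3) = (47794.4, -34634.4, -143385).
So ∂z/∂E = −n_x/n_z = 0.33333 and ∂z/∂N = −n_y/n_z = −0.24155.
Intercept c from Pit 1: 587.1 − 38.33 + 82.85 = 631.62.
At (158, 611): z = 52.7 − 147.6 + 631.62 = 536.7 m.

536.7 m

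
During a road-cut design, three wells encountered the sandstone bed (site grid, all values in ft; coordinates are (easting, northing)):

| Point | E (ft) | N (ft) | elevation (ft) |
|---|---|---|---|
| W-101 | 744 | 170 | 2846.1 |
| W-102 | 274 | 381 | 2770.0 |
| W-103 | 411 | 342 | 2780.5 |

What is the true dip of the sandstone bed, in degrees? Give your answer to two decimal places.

27.65°

Two edge vectors: W-101→W-102 = (-470, 211, -76.1), W-101→W-103 = (-333, 172, -65.6).
Normal n = (W-101→W-102) × (W-101→W-103) = (-752.4, -5490.7, -10577).
So ∂z/∂E = −n_x/n_z = −0.07114 and ∂z/∂N = −n_y/n_z = −0.51912.
Gradient magnitude |∇z| = √(a² + b²) = √(0.00506 + 0.26948) = 0.52397.
True dip = arctan(0.52397) = 27.65°, dipping toward N (azimuth ≈ 008°).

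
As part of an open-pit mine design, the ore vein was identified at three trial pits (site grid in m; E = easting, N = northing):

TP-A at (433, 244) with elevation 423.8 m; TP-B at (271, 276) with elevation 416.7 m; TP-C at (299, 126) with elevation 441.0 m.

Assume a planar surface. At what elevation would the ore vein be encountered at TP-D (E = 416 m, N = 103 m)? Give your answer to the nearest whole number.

Let the plane be z = a·E + b·N + c.
TP-B−TP-A: −162a + 32b = −7.1;  TP-C−TP-A: −134a − 118b = 17.2.
Solving gives a = 0.01228, b = −0.15971.
Then c = 423.8 − a·433 − b·244 = 457.45.
At (416, 103): z = 5.1 − 16.4 + 457.45 = 446.1 m.

446 m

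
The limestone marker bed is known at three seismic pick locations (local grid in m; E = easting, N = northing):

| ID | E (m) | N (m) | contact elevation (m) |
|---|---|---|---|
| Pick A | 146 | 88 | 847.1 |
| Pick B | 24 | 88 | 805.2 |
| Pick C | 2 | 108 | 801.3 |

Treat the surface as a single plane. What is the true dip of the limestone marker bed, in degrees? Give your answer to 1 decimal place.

21.3°

Two edge vectors: Pick A→Pick B = (-122, 0, -41.9), Pick A→Pick C = (-144, 20, -45.8).
Normal n = (Pick A→Pick B) × (Pick A→Pick C) = (838, 446, -2440).
So ∂z/∂E = −n_x/n_z = 0.34344 and ∂z/∂N = −n_y/n_z = 0.18279.
Gradient magnitude |∇z| = √(a² + b²) = √(0.11795 + 0.03341) = 0.38906.
True dip = arctan(0.38906) = 21.3°, dipping toward WSW (azimuth ≈ 242°).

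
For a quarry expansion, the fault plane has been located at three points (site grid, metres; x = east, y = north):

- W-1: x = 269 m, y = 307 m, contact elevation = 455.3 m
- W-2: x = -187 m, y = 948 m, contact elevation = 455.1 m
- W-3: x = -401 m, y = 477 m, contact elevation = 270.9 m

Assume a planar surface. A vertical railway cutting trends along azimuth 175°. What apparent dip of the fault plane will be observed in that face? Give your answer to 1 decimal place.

Two edge vectors: W-1→W-2 = (-456, 641, -0.2), W-1→W-3 = (-670, 170, -184.4).
Normal n = (W-1→W-2) × (W-1→W-3) = (-118166.4, -83952.4, 351950).
So ∂z/∂x = −n_x/n_z = 0.33575 and ∂z/∂y = −n_y/n_z = 0.23854.
Unit vector along 175° is (sin 175°, cos 175°) = (0.0872, -0.9962).
Slope in that direction = a·(0.0872) + b·(-0.9962) = −0.20836.
Apparent dip = arctan|0.20836| = 11.8° (true dip is 22.4°, so apparent ≤ true as expected).

11.8°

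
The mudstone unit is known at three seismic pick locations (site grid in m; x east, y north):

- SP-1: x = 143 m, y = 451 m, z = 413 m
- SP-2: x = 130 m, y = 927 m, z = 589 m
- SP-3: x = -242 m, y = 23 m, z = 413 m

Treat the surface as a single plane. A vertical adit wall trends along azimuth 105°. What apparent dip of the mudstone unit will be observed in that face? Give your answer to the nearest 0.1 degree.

25.6°

Let the plane be z = a·x + b·y + c.
SP-2−SP-1: −13a + 476b = 176;  SP-3−SP-1: −385a − 428b = 0.
Solving gives a = −0.39893, b = 0.35885.
Unit vector along 105° is (sin 105°, cos 105°) = (0.9659, -0.2588).
Slope in that direction = a·(0.9659) + b·(-0.2588) = −0.47822.
Apparent dip = arctan|0.47822| = 25.6° (true dip is 28.2°, so apparent ≤ true as expected).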